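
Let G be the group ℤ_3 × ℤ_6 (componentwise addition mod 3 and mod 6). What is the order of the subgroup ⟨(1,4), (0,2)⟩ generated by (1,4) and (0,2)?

|⟨(1,4)⟩| = 3 and |⟨(0,2)⟩| = 3, so |H| is a multiple of lcm(3, 3) = 3 and divides |G| = 18.
Closing under the operation: H = {(0,0), (0,2), (0,4), (1,0), (1,2), (1,4), (2,0), (2,2), (2,4)}, so |H| = 9.

9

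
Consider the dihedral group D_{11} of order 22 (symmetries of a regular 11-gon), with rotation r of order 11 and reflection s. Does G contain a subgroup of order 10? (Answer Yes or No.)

No

10 does not divide |G| = 22, so by Lagrange no subgroup of order 10 exists.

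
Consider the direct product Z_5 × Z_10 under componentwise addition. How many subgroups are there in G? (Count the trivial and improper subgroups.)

|G| = 50, so by Lagrange every subgroup order divides 50. Divisors: 1, 2, 5, 10, 25, 50.
Subgroups by order — order 1: 1; order 2: 1; order 5: 6; order 10: 6; order 25: 1; order 50: 1.
Total: 1 + 1 + 6 + 6 + 1 + 1 = 16.

16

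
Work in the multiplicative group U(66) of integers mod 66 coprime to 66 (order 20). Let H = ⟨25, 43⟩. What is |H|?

10

|⟨25⟩| = 5 and |⟨43⟩| = 2, so |H| is a multiple of lcm(5, 2) = 10 and divides |G| = 20.
Closing under the operation: H = {1, 7, 13, 19, 25, 31, 37, 43, 49, 61}, so |H| = 10.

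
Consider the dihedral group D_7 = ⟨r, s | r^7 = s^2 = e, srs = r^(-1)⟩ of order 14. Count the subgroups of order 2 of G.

|G| = 14 and 2 | 14, so subgroups of order 2 are possible by Lagrange.
The subgroups of order 2 are: {e, r^2s}; {e, r^3s}; {e, r^4s}; {e, r^5s}; … (7 in all).
So G has 7 subgroups of order 2.

7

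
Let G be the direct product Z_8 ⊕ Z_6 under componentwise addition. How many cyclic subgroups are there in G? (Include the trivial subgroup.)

16

A cyclic subgroup of order d is generated by each of its φ(d) elements of order d, so the cyclic subgroups of order d number (#elements of order d)/φ(d).
Cyclic subgroups by order — order 1: 1; order 2: 3; order 3: 1; order 4: 2; order 6: 3; order 8: 2; order 12: 2; order 24: 2.
Total: 16.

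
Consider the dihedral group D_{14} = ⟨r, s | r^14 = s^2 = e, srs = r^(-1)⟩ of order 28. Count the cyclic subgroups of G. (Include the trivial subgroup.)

18

A cyclic subgroup of order d is generated by each of its φ(d) elements of order d, so the cyclic subgroups of order d number (#elements of order d)/φ(d).
Cyclic subgroups by order — order 1: 1; order 2: 15; order 7: 1; order 14: 1.
Total: 18.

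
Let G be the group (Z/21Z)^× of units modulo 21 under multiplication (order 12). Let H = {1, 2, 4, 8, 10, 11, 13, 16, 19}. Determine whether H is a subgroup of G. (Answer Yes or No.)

No

|H| = 9 does not divide |G| = 12, so by Lagrange H is not a subgroup.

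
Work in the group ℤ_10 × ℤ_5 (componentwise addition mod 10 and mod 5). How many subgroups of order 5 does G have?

6

|G| = 50 and 5 | 50, so subgroups of order 5 are possible by Lagrange.
The subgroups of order 5 are: {(0,0), (0,1), (0,2), (0,3), (0,4)}; {(0,0), (2,0), (4,0), (6,0), (8,0)}; {(0,0), (2,1), (4,2), (6,3), (8,4)}; {(0,0), (2,2), (4,4), (6,1), (8,3)}; … (6 in all).
So G has 6 subgroups of order 5.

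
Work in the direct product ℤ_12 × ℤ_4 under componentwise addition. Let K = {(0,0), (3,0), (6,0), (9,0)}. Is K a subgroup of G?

|K| = 4 divides |G| = 48, consistent with Lagrange.
K contains the identity, every element's inverse is in K, and K is closed under +: it is a subgroup.
In fact K = ⟨(9,0)⟩.

Yes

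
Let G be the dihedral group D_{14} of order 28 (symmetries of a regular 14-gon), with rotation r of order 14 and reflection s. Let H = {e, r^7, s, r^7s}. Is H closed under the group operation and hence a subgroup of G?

Yes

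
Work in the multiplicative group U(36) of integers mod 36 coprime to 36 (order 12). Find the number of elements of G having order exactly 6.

The elements of order 6 are: 5, 7, 11, 23, 29, 31.
That's 6.

6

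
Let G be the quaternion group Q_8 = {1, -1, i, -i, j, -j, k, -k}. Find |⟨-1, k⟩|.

|⟨-1⟩| = 2 and |⟨k⟩| = 4, so |H| is a multiple of lcm(2, 4) = 4 and divides |G| = 8.
Closing under the operation: H = {1, -1, k, -k}, so |H| = 4.

4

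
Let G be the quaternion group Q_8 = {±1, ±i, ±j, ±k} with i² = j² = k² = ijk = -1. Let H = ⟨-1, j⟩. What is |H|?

4

|⟨-1⟩| = 2 and |⟨j⟩| = 4, so |H| is a multiple of lcm(2, 4) = 4 and divides |G| = 8.
Closing under the operation: H = {1, -1, j, -j}, so |H| = 4.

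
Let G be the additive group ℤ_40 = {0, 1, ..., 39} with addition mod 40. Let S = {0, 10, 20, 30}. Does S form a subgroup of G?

|S| = 4 divides |G| = 40, consistent with Lagrange.
S contains the identity, every element's inverse is in S, and S is closed under +: it is a subgroup.
In fact S = ⟨10⟩.

Yes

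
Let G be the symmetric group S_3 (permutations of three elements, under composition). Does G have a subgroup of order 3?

3 | 6. A subgroup of order 3 is {e, (1 2 3), (1 3 2)}.

Yes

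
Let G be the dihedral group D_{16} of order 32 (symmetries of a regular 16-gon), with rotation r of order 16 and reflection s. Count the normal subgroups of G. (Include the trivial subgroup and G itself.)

G has 36 subgroups. Checking conjugation-invariance by order — order 1: 1/1 normal; order 2: 1/17 normal; order 4: 1/9 normal; order 8: 1/5 normal; order 16: 3/3 normal; order 32: 1/1 normal.
Total normal subgroups: 8.

8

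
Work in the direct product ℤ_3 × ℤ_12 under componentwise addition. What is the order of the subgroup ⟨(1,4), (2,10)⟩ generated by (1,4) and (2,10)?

18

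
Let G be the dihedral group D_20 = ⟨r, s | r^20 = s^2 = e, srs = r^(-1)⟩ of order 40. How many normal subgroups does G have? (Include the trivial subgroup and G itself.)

G has 48 subgroups. Checking conjugation-invariance by order — order 1: 1/1 normal; order 2: 1/21 normal; order 4: 1/11 normal; order 5: 1/1 normal; order 8: 0/5 normal; order 10: 1/5 normal; order 20: 3/3 normal; order 40: 1/1 normal.
Total normal subgroups: 9.

9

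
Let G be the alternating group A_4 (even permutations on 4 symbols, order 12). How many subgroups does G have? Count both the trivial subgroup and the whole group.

|G| = 12, so by Lagrange every subgroup order divides 12. Divisors: 1, 2, 3, 4, 6, 12.
Subgroups by order — order 1: 1; order 2: 3; order 3: 4; order 4: 1; order 6: 0; order 12: 1.
Total: 1 + 3 + 4 + 1 + 0 + 1 = 10.

10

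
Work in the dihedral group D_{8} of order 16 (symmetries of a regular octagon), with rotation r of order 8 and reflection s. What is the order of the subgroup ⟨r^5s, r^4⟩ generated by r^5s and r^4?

4

|⟨r^5s⟩| = 2 and |⟨r^4⟩| = 2, so |H| is a multiple of lcm(2, 2) = 2 and divides |G| = 16.
Closing under the operation: H = {e, r^4, rs, r^5s}, so |H| = 4.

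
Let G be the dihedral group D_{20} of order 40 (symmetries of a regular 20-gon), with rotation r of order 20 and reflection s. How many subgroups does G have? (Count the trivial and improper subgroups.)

48

|G| = 40, so by Lagrange every subgroup order divides 40. Divisors: 1, 2, 4, 5, 8, 10, 20, 40.
Subgroups by order — order 1: 1; order 2: 21; order 4: 11; order 5: 1; order 8: 5; order 10: 5; order 20: 3; order 40: 1.
Total: 1 + 21 + 11 + 1 + 5 + 5 + 3 + 1 = 48.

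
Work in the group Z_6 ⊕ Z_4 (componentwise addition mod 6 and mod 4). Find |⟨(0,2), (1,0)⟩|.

12

|⟨(0,2)⟩| = 2 and |⟨(1,0)⟩| = 6, so |H| is a multiple of lcm(2, 6) = 6 and divides |G| = 24.
Closing under the operation: H = {(0,0), (0,2), (1,0), (1,2), (2,0), (2,2), (3,0), (3,2), (4,0), (4,2), (5,0), (5,2)}, so |H| = 12.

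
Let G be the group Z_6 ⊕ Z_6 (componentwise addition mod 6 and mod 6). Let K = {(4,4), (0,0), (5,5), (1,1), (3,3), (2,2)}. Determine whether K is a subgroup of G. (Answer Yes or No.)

|K| = 6 divides |G| = 36, consistent with Lagrange.
K contains the identity, every element's inverse is in K, and K is closed under +: it is a subgroup.
In fact K = ⟨(5,5)⟩.

Yes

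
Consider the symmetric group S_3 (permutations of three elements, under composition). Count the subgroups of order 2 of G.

3

|G| = 6 and 2 | 6, so subgroups of order 2 are possible by Lagrange.
The subgroups of order 2 are: {e, (1 2)}; {e, (1 3)}; {e, (2 3)}.
So G has 3 subgroups of order 2.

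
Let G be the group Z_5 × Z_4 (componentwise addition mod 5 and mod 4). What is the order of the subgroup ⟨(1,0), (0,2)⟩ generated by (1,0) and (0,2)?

10

|⟨(1,0)⟩| = 5 and |⟨(0,2)⟩| = 2, so |H| is a multiple of lcm(5, 2) = 10 and divides |G| = 20.
Closing under the operation: H = {(0,0), (0,2), (1,0), (1,2), (2,0), (2,2), (3,0), (3,2), (4,0), (4,2)}, so |H| = 10.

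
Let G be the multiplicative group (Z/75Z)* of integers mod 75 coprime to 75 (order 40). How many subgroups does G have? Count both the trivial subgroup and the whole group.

16

|G| = 40, so by Lagrange every subgroup order divides 40. Divisors: 1, 2, 4, 5, 8, 10, 20, 40.
Subgroups by order — order 1: 1; order 2: 3; order 4: 3; order 5: 1; order 8: 1; order 10: 3; order 20: 3; order 40: 1.
Total: 1 + 3 + 3 + 1 + 1 + 3 + 3 + 1 = 16.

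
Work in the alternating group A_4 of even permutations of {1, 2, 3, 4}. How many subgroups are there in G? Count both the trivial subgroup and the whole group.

10

|G| = 12, so by Lagrange every subgroup order divides 12. Divisors: 1, 2, 3, 4, 6, 12.
Subgroups by order — order 1: 1; order 2: 3; order 3: 4; order 4: 1; order 6: 0; order 12: 1.
Total: 1 + 3 + 4 + 1 + 0 + 1 = 10.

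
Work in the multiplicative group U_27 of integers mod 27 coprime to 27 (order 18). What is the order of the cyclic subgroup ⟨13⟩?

9

Compute successive powers of 13 mod 27: 13, 7, 10, 22, 16, 19, 4, 25, …; 13^9 ≡ 1 (mod 27).
So |⟨13⟩| = 9.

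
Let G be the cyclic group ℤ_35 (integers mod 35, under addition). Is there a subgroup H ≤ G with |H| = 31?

No

31 does not divide |G| = 35, so by Lagrange no subgroup of order 31 exists.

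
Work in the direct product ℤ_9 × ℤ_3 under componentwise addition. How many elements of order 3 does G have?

8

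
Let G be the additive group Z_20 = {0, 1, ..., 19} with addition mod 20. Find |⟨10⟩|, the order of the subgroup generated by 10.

2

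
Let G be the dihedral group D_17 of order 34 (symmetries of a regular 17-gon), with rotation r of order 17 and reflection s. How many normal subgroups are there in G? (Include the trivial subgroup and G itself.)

3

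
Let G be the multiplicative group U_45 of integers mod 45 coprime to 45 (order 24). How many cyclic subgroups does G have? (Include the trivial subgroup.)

12

A cyclic subgroup of order d is generated by each of its φ(d) elements of order d, so the cyclic subgroups of order d number (#elements of order d)/φ(d).
Cyclic subgroups by order — order 1: 1; order 2: 3; order 3: 1; order 4: 2; order 6: 3; order 12: 2.
Total: 12.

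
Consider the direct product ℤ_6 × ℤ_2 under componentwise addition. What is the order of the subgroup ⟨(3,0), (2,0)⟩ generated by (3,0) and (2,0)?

|⟨(3,0)⟩| = 2 and |⟨(2,0)⟩| = 3, so |H| is a multiple of lcm(2, 3) = 6 and divides |G| = 12.
Closing under the operation: H = {(0,0), (1,0), (2,0), (3,0), (4,0), (5,0)}, so |H| = 6.

6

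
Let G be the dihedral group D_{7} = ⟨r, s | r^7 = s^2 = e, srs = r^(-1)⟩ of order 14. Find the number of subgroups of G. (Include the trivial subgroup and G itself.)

10

|G| = 14, so by Lagrange every subgroup order divides 14. Divisors: 1, 2, 7, 14.
Subgroups by order — order 1: 1; order 2: 7; order 7: 1; order 14: 1.
Total: 1 + 7 + 1 + 1 = 10.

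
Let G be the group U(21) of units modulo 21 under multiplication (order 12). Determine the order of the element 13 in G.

Compute successive powers of 13 mod 21: 13, 1; 13^2 ≡ 1 (mod 21).
So |⟨13⟩| = 2.

2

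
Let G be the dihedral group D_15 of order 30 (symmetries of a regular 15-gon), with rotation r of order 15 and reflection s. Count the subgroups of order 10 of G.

|G| = 30 and 10 | 30, so subgroups of order 10 are possible by Lagrange.
The subgroups of order 10 are: {e, r^3, r^6, r^9, r^12, rs, r^4s, r^7s, r^10s, r^13s}; {e, r^3, r^6, r^9, r^12, r^2s, r^5s, r^8s, r^11s, r^14s}; {e, r^3, r^6, r^9, r^12, s, r^3s, r^6s, r^9s, r^12s}.
So G has 3 subgroups of order 10.

3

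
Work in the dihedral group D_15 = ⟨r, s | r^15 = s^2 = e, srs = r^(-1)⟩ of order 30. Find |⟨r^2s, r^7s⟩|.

|⟨r^2s⟩| = 2 and |⟨r^7s⟩| = 2, so |H| is a multiple of lcm(2, 2) = 2 and divides |G| = 30.
Closing under the operation: H = {e, r^5, r^10, r^2s, r^7s, r^12s}, so |H| = 6.

6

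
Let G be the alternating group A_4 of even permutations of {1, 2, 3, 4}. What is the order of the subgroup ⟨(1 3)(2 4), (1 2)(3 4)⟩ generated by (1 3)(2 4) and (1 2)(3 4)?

|⟨(1 3)(2 4)⟩| = 2 and |⟨(1 2)(3 4)⟩| = 2, so |H| is a multiple of lcm(2, 2) = 2 and divides |G| = 12.
Closing under the operation: H = {e, (1 2)(3 4), (1 3)(2 4), (1 4)(2 3)}, so |H| = 4.

4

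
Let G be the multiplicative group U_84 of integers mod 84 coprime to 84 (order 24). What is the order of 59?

6

Compute successive powers of 59 mod 84: 59, 37, 83, 25, 47, 1; 59^6 ≡ 1 (mod 84).
So |⟨59⟩| = 6.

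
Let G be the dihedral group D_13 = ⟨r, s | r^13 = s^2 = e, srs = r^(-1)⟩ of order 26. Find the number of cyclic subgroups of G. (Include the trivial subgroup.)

15

A cyclic subgroup of order d is generated by each of its φ(d) elements of order d, so the cyclic subgroups of order d number (#elements of order d)/φ(d).
Cyclic subgroups by order — order 1: 1; order 2: 13; order 13: 1.
Total: 15.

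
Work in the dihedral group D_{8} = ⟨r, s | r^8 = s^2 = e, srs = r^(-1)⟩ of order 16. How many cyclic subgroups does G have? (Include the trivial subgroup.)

12

Each element a generates a cyclic subgroup ⟨a⟩; distinct elements may generate the same one (a cyclic group of order d has φ(d) generators).
Cyclic subgroups by order — order 1: 1; order 2: 9; order 4: 1; order 8: 1.
Total: 12.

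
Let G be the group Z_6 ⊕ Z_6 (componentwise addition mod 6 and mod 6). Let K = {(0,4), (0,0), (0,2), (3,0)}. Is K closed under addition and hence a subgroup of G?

Closure fails: (0,2) + (3,0) = (3,2) ∉ K. So K is not a subgroup.

No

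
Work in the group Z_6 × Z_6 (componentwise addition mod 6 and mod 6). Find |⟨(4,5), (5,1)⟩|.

|⟨(4,5)⟩| = 6 and |⟨(5,1)⟩| = 6, so |H| is a multiple of lcm(6, 6) = 6 and divides |G| = 36.
Closing under the operation: H = {(0,0), (0,3), (1,2), (1,5), (2,1), (2,4), (3,0), (3,3), (4,2), (4,5), (5,1), (5,4)}, so |H| = 12.

12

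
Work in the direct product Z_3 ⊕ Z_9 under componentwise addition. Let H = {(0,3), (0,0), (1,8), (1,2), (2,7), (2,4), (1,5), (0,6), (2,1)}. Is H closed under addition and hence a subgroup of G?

Yes

|H| = 9 divides |G| = 27, consistent with Lagrange.
H contains the identity, every element's inverse is in H, and H is closed under +: it is a subgroup.
In fact H = ⟨(2,4)⟩.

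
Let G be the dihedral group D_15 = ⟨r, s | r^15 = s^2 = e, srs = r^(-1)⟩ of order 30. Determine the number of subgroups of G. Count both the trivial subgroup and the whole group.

28

|G| = 30, so by Lagrange every subgroup order divides 30. Divisors: 1, 2, 3, 5, 6, 10, 15, 30.
Subgroups by order — order 1: 1; order 2: 15; order 3: 1; order 5: 1; order 6: 5; order 10: 3; order 15: 1; order 30: 1.
Total: 1 + 15 + 1 + 1 + 5 + 3 + 1 + 1 = 28.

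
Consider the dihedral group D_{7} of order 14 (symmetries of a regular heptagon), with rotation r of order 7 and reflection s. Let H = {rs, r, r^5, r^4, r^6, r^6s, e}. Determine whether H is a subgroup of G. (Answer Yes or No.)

No

r^4 ∈ H but its inverse r^3 ∉ H, so H is not a subgroup.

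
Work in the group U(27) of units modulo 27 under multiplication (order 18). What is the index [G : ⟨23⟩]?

|⟨23⟩| = 18 and |G| = 18.
By Lagrange, [G : H] = |G|/|H| = 18/18 = 1.

1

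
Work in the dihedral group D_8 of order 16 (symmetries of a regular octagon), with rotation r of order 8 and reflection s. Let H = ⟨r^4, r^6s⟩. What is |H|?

|⟨r^4⟩| = 2 and |⟨r^6s⟩| = 2, so |H| is a multiple of lcm(2, 2) = 2 and divides |G| = 16.
Closing under the operation: H = {e, r^4, r^2s, r^6s}, so |H| = 4.

4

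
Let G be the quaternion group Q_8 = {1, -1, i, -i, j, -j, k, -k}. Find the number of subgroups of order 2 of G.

1

|G| = 8 and 2 | 8, so subgroups of order 2 are possible by Lagrange.
The subgroups of order 2 are: {1, -1}.
So G has 1 subgroup of order 2.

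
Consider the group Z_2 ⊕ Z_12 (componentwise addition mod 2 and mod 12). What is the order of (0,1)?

The order of (0,1) in Z_2 × Z_12 is lcm(ord(0) in Z_2, ord(1) in Z_12).
ord(0) = 1 and ord(1) = 12, so |⟨(0,1)⟩| = lcm(1, 12) = 12.

12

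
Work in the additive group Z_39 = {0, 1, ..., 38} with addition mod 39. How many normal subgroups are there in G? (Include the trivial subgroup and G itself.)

G is abelian, so every subgroup is normal.
G has 4 subgroups in total, hence 4 normal subgroups.

4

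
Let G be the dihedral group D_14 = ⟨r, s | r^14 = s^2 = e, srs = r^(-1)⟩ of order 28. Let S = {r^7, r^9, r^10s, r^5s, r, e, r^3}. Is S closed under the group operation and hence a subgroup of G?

No

r^9 ∈ S but its inverse r^5 ∉ S, so S is not a subgroup.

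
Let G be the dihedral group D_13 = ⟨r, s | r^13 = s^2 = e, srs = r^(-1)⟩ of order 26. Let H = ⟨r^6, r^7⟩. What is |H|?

|⟨r^6⟩| = 13 and |⟨r^7⟩| = 13, so |H| is a multiple of lcm(13, 13) = 13 and divides |G| = 26.
Closing under the operation: H = {e, r, r^2, r^3, r^4, r^5, r^6, r^7, r^8, r^9, r^10, r^11, r^12}, so |H| = 13.

13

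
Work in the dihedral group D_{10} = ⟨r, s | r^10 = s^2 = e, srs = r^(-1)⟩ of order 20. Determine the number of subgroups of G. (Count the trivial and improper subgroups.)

22

|G| = 20, so by Lagrange every subgroup order divides 20. Divisors: 1, 2, 4, 5, 10, 20.
Subgroups by order — order 1: 1; order 2: 11; order 4: 5; order 5: 1; order 10: 3; order 20: 1.
Total: 1 + 11 + 5 + 1 + 3 + 1 = 22.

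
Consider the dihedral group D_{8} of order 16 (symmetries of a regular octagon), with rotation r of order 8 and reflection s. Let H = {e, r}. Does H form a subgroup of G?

No

r ∈ H but its inverse r^7 ∉ H, so H is not a subgroup.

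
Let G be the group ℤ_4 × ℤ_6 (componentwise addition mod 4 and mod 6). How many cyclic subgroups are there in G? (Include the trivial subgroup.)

12

Each element a generates a cyclic subgroup ⟨a⟩; distinct elements may generate the same one (a cyclic group of order d has φ(d) generators).
Cyclic subgroups by order — order 1: 1; order 2: 3; order 3: 1; order 4: 2; order 6: 3; order 12: 2.
Total: 12.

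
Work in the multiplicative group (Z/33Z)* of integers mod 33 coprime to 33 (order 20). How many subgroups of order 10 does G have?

3

|G| = 20 and 10 | 20, so subgroups of order 10 are possible by Lagrange.
The subgroups of order 10 are: {1, 4, 7, 10, 13, 16, 19, 25, 28, 31}; {1, 4, 5, 14, 16, 20, 23, 25, 26, 31}; {1, 2, 4, 8, 16, 17, 25, 29, 31, 32}.
So G has 3 subgroups of order 10.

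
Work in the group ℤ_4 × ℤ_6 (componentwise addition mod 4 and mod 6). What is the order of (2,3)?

2

The order of (2,3) in Z_4 × Z_6 is lcm(ord(2) in Z_4, ord(3) in Z_6).
ord(2) = 2 and ord(3) = 2, so |⟨(2,3)⟩| = lcm(2, 2) = 2.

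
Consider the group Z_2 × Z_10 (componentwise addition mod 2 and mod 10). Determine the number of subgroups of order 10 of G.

3

|G| = 20 and 10 | 20, so subgroups of order 10 are possible by Lagrange.
The subgroups of order 10 are: {(0,0), (0,1), (0,2), (0,3), (0,4), (0,5), (0,6), (0,7), (0,8), (0,9)}; {(0,0), (0,2), (0,4), (0,6), (0,8), (1,0), (1,2), (1,4), (1,6), (1,8)}; {(0,0), (0,2), (0,4), (0,6), (0,8), (1,1), (1,3), (1,5), (1,7), (1,9)}.
So G has 3 subgroups of order 10.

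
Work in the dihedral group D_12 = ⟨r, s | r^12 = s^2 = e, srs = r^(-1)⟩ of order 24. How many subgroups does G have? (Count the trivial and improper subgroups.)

|G| = 24, so by Lagrange every subgroup order divides 24. Divisors: 1, 2, 3, 4, 6, 8, 12, 24.
Subgroups by order — order 1: 1; order 2: 13; order 3: 1; order 4: 7; order 6: 5; order 8: 3; order 12: 3; order 24: 1.
Total: 1 + 13 + 1 + 7 + 5 + 3 + 3 + 1 = 34.

34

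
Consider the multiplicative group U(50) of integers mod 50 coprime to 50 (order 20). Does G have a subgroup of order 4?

Yes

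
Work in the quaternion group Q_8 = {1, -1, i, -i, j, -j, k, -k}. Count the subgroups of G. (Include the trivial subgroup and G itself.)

|G| = 8, so by Lagrange every subgroup order divides 8. Divisors: 1, 2, 4, 8.
Subgroups by order — order 1: 1; order 2: 1; order 4: 3; order 8: 1.
Total: 1 + 1 + 3 + 1 = 6.

6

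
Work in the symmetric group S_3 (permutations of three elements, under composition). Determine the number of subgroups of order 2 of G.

3

|G| = 6 and 2 | 6, so subgroups of order 2 are possible by Lagrange.
The subgroups of order 2 are: {e, (1 2)}; {e, (1 3)}; {e, (2 3)}.
So G has 3 subgroups of order 2.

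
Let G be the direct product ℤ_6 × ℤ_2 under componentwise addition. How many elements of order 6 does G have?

An element (a,b) has order lcm(ord(a), ord(b)); count pairs with lcm equal to 6.
Enumerating gives 6 such elements.

6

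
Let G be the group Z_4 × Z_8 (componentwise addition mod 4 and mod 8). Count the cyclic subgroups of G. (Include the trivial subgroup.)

A cyclic subgroup of order d is generated by each of its φ(d) elements of order d, so the cyclic subgroups of order d number (#elements of order d)/φ(d).
Cyclic subgroups by order — order 1: 1; order 2: 3; order 4: 6; order 8: 4.
Total: 14.

14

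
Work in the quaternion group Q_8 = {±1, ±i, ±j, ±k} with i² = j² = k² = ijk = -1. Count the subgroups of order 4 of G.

3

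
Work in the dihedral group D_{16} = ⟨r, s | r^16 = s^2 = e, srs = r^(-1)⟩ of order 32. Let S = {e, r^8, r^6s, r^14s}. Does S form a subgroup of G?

Yes

|S| = 4 divides |G| = 32, consistent with Lagrange.
S contains the identity, every element's inverse is in S, and S is closed under ·: it is a subgroup.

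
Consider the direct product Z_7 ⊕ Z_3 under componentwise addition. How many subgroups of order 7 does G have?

|G| = 21 and 7 | 21, so subgroups of order 7 are possible by Lagrange.
The subgroups of order 7 are: {(0,0), (1,0), (2,0), (3,0), (4,0), (5,0), (6,0)}.
So G has 1 subgroup of order 7.

1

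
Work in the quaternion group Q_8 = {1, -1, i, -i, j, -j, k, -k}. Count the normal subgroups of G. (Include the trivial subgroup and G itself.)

G has 6 subgroups. Checking conjugation-invariance by order — order 1: 1/1 normal; order 2: 1/1 normal; order 4: 3/3 normal; order 8: 1/1 normal.
Total normal subgroups: 6.

6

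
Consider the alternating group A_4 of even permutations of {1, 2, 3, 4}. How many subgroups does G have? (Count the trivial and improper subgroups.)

10

|G| = 12, so by Lagrange every subgroup order divides 12. Divisors: 1, 2, 3, 4, 6, 12.
Subgroups by order — order 1: 1; order 2: 3; order 3: 4; order 4: 1; order 6: 0; order 12: 1.
Total: 1 + 3 + 4 + 1 + 0 + 1 = 10.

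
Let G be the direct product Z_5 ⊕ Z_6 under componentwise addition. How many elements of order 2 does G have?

An element (a,b) has order lcm(ord(a), ord(b)); count pairs with lcm equal to 2.
Enumerating gives 1 such elements.

1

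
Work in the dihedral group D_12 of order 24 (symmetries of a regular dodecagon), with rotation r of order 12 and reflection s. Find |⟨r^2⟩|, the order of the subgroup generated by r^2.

Computing powers of r^2: the smallest k with (r^2)^k = e is k = 6.

6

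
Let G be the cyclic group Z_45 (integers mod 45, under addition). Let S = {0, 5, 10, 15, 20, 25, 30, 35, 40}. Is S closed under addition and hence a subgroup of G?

Yes

|S| = 9 divides |G| = 45, consistent with Lagrange.
S contains the identity, every element's inverse is in S, and S is closed under +: it is a subgroup.
In fact S = ⟨35⟩.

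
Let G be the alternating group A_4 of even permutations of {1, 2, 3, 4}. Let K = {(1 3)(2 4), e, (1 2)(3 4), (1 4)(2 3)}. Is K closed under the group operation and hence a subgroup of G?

Yes

|K| = 4 divides |G| = 12, consistent with Lagrange.
K contains the identity, every element's inverse is in K, and K is closed under ∘: it is a subgroup.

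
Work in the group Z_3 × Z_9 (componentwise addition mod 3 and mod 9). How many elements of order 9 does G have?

An element (a,b) has order lcm(ord(a), ord(b)); count pairs with lcm equal to 9.
Enumerating gives 18 such elements.

18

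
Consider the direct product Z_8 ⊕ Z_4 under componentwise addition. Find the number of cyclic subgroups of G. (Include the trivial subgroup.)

A cyclic subgroup of order d is generated by each of its φ(d) elements of order d, so the cyclic subgroups of order d number (#elements of order d)/φ(d).
Cyclic subgroups by order — order 1: 1; order 2: 3; order 4: 6; order 8: 4.
Total: 14.

14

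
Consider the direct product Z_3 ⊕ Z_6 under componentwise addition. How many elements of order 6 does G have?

An element (a,b) has order lcm(ord(a), ord(b)); count pairs with lcm equal to 6.
Enumerating gives 8 such elements.

8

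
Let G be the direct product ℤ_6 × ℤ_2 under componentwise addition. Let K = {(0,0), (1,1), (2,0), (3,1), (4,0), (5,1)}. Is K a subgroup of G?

Yes

|K| = 6 divides |G| = 12, consistent with Lagrange.
K contains the identity, every element's inverse is in K, and K is closed under +: it is a subgroup.
In fact K = ⟨(1,1)⟩.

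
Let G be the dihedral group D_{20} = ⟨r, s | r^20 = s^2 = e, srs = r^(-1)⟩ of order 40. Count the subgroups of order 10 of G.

|G| = 40 and 10 | 40, so subgroups of order 10 are possible by Lagrange.
The subgroups of order 10 are: {e, r^2, r^4, r^6, r^8, r^10, r^12, r^14, r^16, r^18}; {e, r^4, r^8, r^12, r^16, r^2s, r^6s, r^10s, r^14s, r^18s}; {e, r^4, r^8, r^12, r^16, r^3s, r^7s, r^11s, r^15s, r^19s}; {e, r^4, r^8, r^12, r^16, s, r^4s, r^8s, r^12s, r^16s}; … (5 in all).
So G has 5 subgroups of order 10.

5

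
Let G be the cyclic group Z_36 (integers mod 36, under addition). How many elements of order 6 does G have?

2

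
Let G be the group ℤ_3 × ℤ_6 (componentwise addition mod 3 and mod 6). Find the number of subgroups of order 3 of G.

4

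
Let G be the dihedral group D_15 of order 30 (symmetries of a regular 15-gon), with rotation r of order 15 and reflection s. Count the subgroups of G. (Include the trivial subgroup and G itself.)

28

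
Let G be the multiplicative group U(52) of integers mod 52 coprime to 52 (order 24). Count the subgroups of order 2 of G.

3

|G| = 24 and 2 | 24, so subgroups of order 2 are possible by Lagrange.
The subgroups of order 2 are: {1, 25}; {1, 27}; {1, 51}.
So G has 3 subgroups of order 2.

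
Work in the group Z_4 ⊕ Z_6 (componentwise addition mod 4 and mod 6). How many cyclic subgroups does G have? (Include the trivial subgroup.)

12

Each element a generates a cyclic subgroup ⟨a⟩; distinct elements may generate the same one (a cyclic group of order d has φ(d) generators).
Cyclic subgroups by order — order 1: 1; order 2: 3; order 3: 1; order 4: 2; order 6: 3; order 12: 2.
Total: 12.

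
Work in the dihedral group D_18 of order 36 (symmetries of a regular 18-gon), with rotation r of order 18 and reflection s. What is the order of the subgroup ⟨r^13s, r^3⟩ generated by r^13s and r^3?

12

|⟨r^13s⟩| = 2 and |⟨r^3⟩| = 6, so |H| is a multiple of lcm(2, 6) = 6 and divides |G| = 36.
Closing under the operation: H = {e, r^3, r^6, r^9, r^12, r^15, rs, r^4s, r^7s, r^10s, r^13s, r^16s}, so |H| = 12.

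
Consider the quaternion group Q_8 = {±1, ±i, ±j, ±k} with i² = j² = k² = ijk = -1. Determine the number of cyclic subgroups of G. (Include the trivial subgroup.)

5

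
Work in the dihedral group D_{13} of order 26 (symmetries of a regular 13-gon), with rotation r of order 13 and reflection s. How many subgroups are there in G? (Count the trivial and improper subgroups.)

16

|G| = 26, so by Lagrange every subgroup order divides 26. Divisors: 1, 2, 13, 26.
Subgroups by order — order 1: 1; order 2: 13; order 13: 1; order 26: 1.
Total: 1 + 13 + 1 + 1 = 16.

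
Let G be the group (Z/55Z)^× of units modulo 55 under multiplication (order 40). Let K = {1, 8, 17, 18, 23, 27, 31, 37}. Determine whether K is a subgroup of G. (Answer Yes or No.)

17 ∈ K but its inverse 13 ∉ K, so K is not a subgroup.

No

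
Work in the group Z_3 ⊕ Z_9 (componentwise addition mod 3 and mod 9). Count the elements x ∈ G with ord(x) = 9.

18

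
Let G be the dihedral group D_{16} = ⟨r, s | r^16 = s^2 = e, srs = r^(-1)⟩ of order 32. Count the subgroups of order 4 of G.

9

|G| = 32 and 4 | 32, so subgroups of order 4 are possible by Lagrange.
The subgroups of order 4 are: {e, r^8, r^2s, r^10s}; {e, r^8, r^3s, r^11s}; {e, r^4, r^8, r^12}; {e, r^8, r^4s, r^12s}; … (9 in all).
So G has 9 subgroups of order 4.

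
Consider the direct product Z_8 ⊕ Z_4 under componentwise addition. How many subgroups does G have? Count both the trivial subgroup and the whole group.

|G| = 32, so by Lagrange every subgroup order divides 32. Divisors: 1, 2, 4, 8, 16, 32.
Subgroups by order — order 1: 1; order 2: 3; order 4: 7; order 8: 7; order 16: 3; order 32: 1.
Total: 1 + 3 + 7 + 7 + 3 + 1 = 22.

22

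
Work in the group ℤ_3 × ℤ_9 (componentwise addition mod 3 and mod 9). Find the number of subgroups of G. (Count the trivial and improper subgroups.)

|G| = 27, so by Lagrange every subgroup order divides 27. Divisors: 1, 3, 9, 27.
Subgroups by order — order 1: 1; order 3: 4; order 9: 4; order 27: 1.
Total: 1 + 4 + 4 + 1 = 10.

10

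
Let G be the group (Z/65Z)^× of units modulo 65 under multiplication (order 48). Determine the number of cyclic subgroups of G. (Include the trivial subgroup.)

20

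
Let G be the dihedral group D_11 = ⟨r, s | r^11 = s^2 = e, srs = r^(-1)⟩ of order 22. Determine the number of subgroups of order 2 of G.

11

|G| = 22 and 2 | 22, so subgroups of order 2 are possible by Lagrange.
The subgroups of order 2 are: {e, r^10s}; {e, r^2s}; {e, r^3s}; {e, r^4s}; … (11 in all).
So G has 11 subgroups of order 2.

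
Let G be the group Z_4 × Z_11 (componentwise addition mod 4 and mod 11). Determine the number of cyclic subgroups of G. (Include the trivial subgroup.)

Each element a generates a cyclic subgroup ⟨a⟩; distinct elements may generate the same one (a cyclic group of order d has φ(d) generators).
Cyclic subgroups by order — order 1: 1; order 2: 1; order 4: 1; order 11: 1; order 22: 1; order 44: 1.
Total: 6.

6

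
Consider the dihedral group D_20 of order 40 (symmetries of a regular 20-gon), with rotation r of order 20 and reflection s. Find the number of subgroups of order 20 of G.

|G| = 40 and 20 | 40, so subgroups of order 20 are possible by Lagrange.
The subgroups of order 20 are: {e, r, r^2, r^3, r^4, r^5, r^6, r^7, r^8, r^9, r^10, r^11, r^12, r^13, r^14, r^15, r^16, r^17, r^18, r^19}; {e, r^2, r^4, r^6, r^8, r^10, r^12, r^14, r^16, r^18, s, r^2s, r^4s, r^6s, r^8s, r^10s, r^12s, r^14s, r^16s, r^18s}; {e, r^2, r^4, r^6, r^8, r^10, r^12, r^14, r^16, r^18, rs, r^3s, r^5s, r^7s, r^9s, r^11s, r^13s, r^15s, r^17s, r^19s}.
So G has 3 subgroups of order 20.

3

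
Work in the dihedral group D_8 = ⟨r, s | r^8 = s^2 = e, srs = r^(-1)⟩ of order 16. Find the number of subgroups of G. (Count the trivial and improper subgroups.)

19

|G| = 16, so by Lagrange every subgroup order divides 16. Divisors: 1, 2, 4, 8, 16.
Subgroups by order — order 1: 1; order 2: 9; order 4: 5; order 8: 3; order 16: 1.
Total: 1 + 9 + 5 + 3 + 1 = 19.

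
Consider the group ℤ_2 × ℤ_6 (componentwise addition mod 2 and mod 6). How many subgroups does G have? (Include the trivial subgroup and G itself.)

|G| = 12, so by Lagrange every subgroup order divides 12. Divisors: 1, 2, 3, 4, 6, 12.
Subgroups by order — order 1: 1; order 2: 3; order 3: 1; order 4: 1; order 6: 3; order 12: 1.
Total: 1 + 3 + 1 + 1 + 3 + 1 = 10.

10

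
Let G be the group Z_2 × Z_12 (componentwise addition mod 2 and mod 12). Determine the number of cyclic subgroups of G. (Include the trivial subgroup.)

12

Group the elements of G by the cyclic subgroup they generate; each cyclic subgroup of order d accounts for φ(d) elements.
Cyclic subgroups by order — order 1: 1; order 2: 3; order 3: 1; order 4: 2; order 6: 3; order 12: 2.
Total: 12.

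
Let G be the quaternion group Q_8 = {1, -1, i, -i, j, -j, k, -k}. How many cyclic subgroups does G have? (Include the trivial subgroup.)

5

A cyclic subgroup of order d is generated by each of its φ(d) elements of order d, so the cyclic subgroups of order d number (#elements of order d)/φ(d).
Cyclic subgroups by order — order 1: 1; order 2: 1; order 4: 3.
Total: 5.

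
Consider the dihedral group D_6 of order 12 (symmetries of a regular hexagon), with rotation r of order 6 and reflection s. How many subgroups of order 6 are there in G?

3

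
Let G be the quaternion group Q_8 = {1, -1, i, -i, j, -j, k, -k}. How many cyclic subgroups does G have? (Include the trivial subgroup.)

A cyclic subgroup of order d is generated by each of its φ(d) elements of order d, so the cyclic subgroups of order d number (#elements of order d)/φ(d).
Cyclic subgroups by order — order 1: 1; order 2: 1; order 4: 3.
Total: 5.

5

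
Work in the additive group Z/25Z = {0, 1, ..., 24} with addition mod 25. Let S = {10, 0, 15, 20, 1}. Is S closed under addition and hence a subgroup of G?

1 ∈ S but its inverse 24 ∉ S, so S is not a subgroup.

No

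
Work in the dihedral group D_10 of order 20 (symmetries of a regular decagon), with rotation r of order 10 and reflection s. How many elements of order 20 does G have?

No element of G has order 20 (even though 20 | 20).

0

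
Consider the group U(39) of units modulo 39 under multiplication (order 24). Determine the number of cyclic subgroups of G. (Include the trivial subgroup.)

12

Group the elements of G by the cyclic subgroup they generate; each cyclic subgroup of order d accounts for φ(d) elements.
Cyclic subgroups by order — order 1: 1; order 2: 3; order 3: 1; order 4: 2; order 6: 3; order 12: 2.
Total: 12.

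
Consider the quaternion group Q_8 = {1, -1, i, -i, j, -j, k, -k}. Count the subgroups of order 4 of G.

3

|G| = 8 and 4 | 8, so subgroups of order 4 are possible by Lagrange.
The subgroups of order 4 are: {1, -1, i, -i}; {1, -1, j, -j}; {1, -1, k, -k}.
So G has 3 subgroups of order 4.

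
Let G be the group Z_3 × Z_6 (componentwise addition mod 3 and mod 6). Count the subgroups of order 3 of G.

|G| = 18 and 3 | 18, so subgroups of order 3 are possible by Lagrange.
The subgroups of order 3 are: {(0,0), (0,2), (0,4)}; {(0,0), (1,0), (2,0)}; {(0,0), (1,2), (2,4)}; {(0,0), (1,4), (2,2)}.
So G has 4 subgroups of order 3.

4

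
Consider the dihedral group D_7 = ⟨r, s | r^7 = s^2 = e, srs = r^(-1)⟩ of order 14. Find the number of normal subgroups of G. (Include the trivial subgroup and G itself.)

3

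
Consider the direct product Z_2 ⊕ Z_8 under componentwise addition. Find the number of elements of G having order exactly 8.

An element (a,b) has order lcm(ord(a), ord(b)); count pairs with lcm equal to 8.
Enumerating gives 8 such elements.

8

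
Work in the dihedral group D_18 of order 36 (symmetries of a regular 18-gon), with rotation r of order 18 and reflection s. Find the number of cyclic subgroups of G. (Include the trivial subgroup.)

A cyclic subgroup of order d is generated by each of its φ(d) elements of order d, so the cyclic subgroups of order d number (#elements of order d)/φ(d).
Cyclic subgroups by order — order 1: 1; order 2: 19; order 3: 1; order 6: 1; order 9: 1; order 18: 1.
Total: 24.

24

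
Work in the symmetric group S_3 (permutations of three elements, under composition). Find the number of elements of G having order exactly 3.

The elements of order 3 are: (1 2 3), (1 3 2).
That's 2.

2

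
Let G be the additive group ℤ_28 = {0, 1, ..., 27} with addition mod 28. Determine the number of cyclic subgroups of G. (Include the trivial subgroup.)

6

A cyclic subgroup of order d is generated by each of its φ(d) elements of order d, so the cyclic subgroups of order d number (#elements of order d)/φ(d).
Cyclic subgroups by order — order 1: 1; order 2: 1; order 4: 1; order 7: 1; order 14: 1; order 28: 1.
Total: 6.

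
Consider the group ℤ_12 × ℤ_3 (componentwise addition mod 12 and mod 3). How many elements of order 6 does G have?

An element (a,b) has order lcm(ord(a), ord(b)); count pairs with lcm equal to 6.
Enumerating gives 8 such elements.

8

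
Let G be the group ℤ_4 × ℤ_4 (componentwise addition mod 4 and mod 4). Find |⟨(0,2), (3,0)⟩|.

|⟨(0,2)⟩| = 2 and |⟨(3,0)⟩| = 4, so |H| is a multiple of lcm(2, 4) = 4 and divides |G| = 16.
Closing under the operation: H = {(0,0), (0,2), (1,0), (1,2), (2,0), (2,2), (3,0), (3,2)}, so |H| = 8.

8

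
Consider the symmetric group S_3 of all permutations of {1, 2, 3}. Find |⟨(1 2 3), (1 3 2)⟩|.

|⟨(1 2 3)⟩| = 3 and |⟨(1 3 2)⟩| = 3, so |H| is a multiple of lcm(3, 3) = 3 and divides |G| = 6.
Closing under the operation: H = {e, (1 2 3), (1 3 2)}, so |H| = 3.

3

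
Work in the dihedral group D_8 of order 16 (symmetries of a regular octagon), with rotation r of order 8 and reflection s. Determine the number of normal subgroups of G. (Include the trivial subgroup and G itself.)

G has 19 subgroups. Checking conjugation-invariance by order — order 1: 1/1 normal; order 2: 1/9 normal; order 4: 1/5 normal; order 8: 3/3 normal; order 16: 1/1 normal.
Total normal subgroups: 7.

7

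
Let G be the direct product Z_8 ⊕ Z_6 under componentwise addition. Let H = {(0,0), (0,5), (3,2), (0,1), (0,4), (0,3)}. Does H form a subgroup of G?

No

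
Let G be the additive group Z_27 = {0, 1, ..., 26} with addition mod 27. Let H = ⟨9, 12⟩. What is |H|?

|⟨9⟩| = 3 and |⟨12⟩| = 9, so |H| is a multiple of lcm(3, 9) = 9 and divides |G| = 27.
Closing under the operation: H = {0, 3, 6, 9, 12, 15, 18, 21, 24}, so |H| = 9.

9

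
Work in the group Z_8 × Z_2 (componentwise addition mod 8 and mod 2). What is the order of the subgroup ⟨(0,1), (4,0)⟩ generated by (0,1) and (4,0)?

|⟨(0,1)⟩| = 2 and |⟨(4,0)⟩| = 2, so |H| is a multiple of lcm(2, 2) = 2 and divides |G| = 16.
Closing under the operation: H = {(0,0), (0,1), (4,0), (4,1)}, so |H| = 4.

4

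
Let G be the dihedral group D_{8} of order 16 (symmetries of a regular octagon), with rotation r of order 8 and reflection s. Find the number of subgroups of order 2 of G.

9

|G| = 16 and 2 | 16, so subgroups of order 2 are possible by Lagrange.
The subgroups of order 2 are: {e, r^2s}; {e, r^3s}; {e, r^4}; {e, r^4s}; … (9 in all).
So G has 9 subgroups of order 2.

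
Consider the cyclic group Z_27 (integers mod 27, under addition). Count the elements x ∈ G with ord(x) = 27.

In a cyclic group of order 27, the number of elements of order d (for d | 27) is φ(d).
φ(27) = 18.

18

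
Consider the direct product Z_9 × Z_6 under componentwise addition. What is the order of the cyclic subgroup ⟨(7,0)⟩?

9

The order of (7,0) in Z_9 × Z_6 is lcm(ord(7) in Z_9, ord(0) in Z_6).
ord(7) = 9 and ord(0) = 1, so |⟨(7,0)⟩| = lcm(9, 1) = 9.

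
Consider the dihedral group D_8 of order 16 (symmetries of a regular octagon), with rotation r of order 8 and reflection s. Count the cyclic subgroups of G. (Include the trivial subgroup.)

Group the elements of G by the cyclic subgroup they generate; each cyclic subgroup of order d accounts for φ(d) elements.
Cyclic subgroups by order — order 1: 1; order 2: 9; order 4: 1; order 8: 1.
Total: 12.

12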